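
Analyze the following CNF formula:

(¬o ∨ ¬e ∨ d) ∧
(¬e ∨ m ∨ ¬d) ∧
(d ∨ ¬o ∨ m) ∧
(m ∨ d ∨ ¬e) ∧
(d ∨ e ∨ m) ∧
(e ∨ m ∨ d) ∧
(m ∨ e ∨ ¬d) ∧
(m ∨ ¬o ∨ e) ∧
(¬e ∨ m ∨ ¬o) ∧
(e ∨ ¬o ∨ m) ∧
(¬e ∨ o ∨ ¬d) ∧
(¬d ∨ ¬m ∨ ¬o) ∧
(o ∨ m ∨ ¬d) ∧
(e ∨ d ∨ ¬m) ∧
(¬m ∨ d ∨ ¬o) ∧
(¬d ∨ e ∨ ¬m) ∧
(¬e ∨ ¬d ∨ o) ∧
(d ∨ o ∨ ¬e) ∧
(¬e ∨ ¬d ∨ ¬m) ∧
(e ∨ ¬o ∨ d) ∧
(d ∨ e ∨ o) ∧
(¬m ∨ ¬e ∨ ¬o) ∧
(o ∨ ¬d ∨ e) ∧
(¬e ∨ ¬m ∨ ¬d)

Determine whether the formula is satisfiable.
No

No, the formula is not satisfiable.

No assignment of truth values to the variables can make all 24 clauses true simultaneously.

The formula is UNSAT (unsatisfiable).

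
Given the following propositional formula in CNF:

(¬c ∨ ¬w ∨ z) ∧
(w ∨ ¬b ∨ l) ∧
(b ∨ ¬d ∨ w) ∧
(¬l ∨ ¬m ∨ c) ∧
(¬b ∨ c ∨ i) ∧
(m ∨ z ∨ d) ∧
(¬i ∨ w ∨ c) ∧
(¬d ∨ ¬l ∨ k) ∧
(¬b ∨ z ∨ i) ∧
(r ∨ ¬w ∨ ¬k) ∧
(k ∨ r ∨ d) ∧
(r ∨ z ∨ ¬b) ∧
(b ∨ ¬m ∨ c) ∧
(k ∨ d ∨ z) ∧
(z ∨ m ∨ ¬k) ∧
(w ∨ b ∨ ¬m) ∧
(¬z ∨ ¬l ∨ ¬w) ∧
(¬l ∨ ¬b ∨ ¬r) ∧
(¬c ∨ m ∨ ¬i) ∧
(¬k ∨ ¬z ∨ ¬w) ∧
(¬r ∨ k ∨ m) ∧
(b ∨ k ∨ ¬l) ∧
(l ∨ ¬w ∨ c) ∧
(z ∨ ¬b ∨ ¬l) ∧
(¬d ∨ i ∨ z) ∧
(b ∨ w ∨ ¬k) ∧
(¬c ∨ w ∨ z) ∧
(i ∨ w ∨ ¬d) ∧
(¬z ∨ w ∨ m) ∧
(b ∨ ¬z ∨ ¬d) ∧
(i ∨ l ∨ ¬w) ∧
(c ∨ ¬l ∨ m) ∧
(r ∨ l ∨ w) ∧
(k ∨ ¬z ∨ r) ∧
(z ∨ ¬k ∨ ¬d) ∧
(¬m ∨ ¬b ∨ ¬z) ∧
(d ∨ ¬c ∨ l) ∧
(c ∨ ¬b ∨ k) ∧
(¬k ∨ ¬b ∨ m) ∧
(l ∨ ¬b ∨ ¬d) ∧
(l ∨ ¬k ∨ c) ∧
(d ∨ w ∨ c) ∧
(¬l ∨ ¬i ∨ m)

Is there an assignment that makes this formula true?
No

No, the formula is not satisfiable.

No assignment of truth values to the variables can make all 43 clauses true simultaneously.

The formula is UNSAT (unsatisfiable).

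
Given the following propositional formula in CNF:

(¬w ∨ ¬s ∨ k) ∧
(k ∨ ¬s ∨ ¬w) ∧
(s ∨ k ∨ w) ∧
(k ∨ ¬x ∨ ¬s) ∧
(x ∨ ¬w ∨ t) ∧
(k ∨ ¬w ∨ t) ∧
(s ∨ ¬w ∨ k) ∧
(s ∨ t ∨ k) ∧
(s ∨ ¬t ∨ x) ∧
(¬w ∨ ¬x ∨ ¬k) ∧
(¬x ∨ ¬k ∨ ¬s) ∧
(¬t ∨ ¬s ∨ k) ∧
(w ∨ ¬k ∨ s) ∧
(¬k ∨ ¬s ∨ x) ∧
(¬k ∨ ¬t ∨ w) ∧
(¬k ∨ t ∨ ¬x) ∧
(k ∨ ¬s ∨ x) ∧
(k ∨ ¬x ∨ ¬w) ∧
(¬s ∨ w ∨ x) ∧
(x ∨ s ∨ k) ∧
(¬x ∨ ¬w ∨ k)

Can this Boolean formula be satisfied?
No

No, the formula is not satisfiable.

No assignment of truth values to the variables can make all 21 clauses true simultaneously.

The formula is UNSAT (unsatisfiable).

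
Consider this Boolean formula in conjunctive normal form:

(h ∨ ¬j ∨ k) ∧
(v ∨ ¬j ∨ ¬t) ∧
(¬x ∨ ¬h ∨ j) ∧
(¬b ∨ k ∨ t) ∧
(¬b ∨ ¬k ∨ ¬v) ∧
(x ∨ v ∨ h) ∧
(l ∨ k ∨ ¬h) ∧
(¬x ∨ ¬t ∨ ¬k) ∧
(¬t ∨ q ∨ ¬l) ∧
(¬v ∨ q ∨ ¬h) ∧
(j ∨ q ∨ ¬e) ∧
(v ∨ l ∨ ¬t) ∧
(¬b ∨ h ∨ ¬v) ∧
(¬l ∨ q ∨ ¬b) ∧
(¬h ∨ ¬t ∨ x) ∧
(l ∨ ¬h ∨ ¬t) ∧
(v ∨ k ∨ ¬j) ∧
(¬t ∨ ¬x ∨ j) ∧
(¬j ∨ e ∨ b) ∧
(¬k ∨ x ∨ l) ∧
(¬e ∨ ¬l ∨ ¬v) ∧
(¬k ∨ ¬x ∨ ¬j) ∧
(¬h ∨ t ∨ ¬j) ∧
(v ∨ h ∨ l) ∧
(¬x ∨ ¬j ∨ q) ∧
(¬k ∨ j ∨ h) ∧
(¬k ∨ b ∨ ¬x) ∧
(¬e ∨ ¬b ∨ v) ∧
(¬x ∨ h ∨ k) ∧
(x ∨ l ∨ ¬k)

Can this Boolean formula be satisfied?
Yes

Yes, the formula is satisfiable.

One satisfying assignment is: v=True, t=False, x=False, j=False, e=False, l=False, k=False, b=False, q=False, h=False

Verification: With this assignment, all 30 clauses evaluate to true.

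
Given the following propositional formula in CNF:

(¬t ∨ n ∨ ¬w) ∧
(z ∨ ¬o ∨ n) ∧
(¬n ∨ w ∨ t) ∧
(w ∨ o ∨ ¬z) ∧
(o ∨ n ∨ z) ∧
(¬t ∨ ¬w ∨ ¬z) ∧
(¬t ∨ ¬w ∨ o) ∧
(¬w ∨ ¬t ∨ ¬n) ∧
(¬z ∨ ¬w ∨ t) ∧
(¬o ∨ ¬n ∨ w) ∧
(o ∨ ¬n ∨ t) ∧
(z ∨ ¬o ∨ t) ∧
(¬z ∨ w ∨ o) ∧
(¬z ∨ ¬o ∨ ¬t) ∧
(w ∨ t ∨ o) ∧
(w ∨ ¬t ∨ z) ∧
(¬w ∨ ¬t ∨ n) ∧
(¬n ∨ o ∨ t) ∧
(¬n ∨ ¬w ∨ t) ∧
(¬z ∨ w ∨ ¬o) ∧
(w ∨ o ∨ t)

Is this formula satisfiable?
No

No, the formula is not satisfiable.

No assignment of truth values to the variables can make all 21 clauses true simultaneously.

The formula is UNSAT (unsatisfiable).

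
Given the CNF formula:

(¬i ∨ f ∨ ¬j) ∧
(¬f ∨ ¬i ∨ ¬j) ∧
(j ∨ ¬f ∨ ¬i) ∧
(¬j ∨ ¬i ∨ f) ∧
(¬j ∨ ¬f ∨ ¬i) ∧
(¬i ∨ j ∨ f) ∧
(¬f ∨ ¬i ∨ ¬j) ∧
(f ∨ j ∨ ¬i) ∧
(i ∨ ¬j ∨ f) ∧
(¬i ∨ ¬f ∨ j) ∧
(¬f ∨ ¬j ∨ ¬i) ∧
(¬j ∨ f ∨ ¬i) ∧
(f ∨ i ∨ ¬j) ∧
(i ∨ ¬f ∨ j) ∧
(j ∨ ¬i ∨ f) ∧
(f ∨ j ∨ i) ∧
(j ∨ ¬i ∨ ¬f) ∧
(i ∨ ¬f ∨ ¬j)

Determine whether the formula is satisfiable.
No

No, the formula is not satisfiable.

No assignment of truth values to the variables can make all 18 clauses true simultaneously.

The formula is UNSAT (unsatisfiable).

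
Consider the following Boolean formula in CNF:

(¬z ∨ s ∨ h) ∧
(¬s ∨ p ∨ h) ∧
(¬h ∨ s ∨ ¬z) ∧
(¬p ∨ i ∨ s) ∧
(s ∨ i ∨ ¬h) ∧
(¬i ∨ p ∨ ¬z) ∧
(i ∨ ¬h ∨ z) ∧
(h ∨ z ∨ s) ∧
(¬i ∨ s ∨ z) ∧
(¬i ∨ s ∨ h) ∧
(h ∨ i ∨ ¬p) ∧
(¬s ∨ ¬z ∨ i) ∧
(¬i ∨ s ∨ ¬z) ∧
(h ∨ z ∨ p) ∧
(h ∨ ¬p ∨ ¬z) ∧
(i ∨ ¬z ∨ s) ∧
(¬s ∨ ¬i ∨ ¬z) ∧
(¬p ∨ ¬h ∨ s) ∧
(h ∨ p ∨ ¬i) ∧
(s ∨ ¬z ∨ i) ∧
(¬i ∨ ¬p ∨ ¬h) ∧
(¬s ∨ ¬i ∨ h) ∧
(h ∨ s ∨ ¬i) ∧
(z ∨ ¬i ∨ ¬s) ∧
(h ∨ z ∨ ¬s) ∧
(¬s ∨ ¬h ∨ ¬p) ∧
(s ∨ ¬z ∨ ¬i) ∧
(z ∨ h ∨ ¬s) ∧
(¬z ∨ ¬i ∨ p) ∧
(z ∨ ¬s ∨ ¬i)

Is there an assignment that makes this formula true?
No

No, the formula is not satisfiable.

No assignment of truth values to the variables can make all 30 clauses true simultaneously.

The formula is UNSAT (unsatisfiable).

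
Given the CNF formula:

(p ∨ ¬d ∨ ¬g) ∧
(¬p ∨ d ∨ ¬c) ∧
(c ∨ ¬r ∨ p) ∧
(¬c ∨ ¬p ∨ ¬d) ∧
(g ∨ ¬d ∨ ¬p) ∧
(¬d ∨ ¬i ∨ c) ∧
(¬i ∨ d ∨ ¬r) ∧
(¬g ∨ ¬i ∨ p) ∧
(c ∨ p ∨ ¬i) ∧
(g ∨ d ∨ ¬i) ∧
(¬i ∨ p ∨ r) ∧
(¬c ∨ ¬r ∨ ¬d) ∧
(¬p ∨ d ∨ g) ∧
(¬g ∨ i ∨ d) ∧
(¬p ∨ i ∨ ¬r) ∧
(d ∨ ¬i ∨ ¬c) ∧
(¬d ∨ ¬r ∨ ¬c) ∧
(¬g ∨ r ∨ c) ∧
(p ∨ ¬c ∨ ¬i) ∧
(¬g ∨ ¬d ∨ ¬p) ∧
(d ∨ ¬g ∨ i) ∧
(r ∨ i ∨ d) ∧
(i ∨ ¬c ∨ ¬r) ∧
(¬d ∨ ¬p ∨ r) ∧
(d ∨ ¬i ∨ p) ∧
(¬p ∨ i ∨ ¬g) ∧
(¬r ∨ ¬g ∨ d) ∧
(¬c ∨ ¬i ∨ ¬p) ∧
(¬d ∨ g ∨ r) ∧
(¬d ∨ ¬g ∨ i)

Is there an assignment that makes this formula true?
No

No, the formula is not satisfiable.

No assignment of truth values to the variables can make all 30 clauses true simultaneously.

The formula is UNSAT (unsatisfiable).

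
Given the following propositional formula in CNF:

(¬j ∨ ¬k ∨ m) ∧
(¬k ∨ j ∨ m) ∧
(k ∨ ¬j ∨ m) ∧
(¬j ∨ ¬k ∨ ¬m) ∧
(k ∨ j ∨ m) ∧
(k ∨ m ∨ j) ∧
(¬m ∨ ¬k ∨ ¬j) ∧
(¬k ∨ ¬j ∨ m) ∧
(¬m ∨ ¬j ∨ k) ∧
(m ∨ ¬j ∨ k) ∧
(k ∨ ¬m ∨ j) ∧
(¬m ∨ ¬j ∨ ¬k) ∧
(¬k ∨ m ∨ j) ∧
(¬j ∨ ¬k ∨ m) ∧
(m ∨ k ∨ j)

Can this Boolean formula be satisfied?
Yes

Yes, the formula is satisfiable.

One satisfying assignment is: k=True, j=False, m=True

Verification: With this assignment, all 15 clauses evaluate to true.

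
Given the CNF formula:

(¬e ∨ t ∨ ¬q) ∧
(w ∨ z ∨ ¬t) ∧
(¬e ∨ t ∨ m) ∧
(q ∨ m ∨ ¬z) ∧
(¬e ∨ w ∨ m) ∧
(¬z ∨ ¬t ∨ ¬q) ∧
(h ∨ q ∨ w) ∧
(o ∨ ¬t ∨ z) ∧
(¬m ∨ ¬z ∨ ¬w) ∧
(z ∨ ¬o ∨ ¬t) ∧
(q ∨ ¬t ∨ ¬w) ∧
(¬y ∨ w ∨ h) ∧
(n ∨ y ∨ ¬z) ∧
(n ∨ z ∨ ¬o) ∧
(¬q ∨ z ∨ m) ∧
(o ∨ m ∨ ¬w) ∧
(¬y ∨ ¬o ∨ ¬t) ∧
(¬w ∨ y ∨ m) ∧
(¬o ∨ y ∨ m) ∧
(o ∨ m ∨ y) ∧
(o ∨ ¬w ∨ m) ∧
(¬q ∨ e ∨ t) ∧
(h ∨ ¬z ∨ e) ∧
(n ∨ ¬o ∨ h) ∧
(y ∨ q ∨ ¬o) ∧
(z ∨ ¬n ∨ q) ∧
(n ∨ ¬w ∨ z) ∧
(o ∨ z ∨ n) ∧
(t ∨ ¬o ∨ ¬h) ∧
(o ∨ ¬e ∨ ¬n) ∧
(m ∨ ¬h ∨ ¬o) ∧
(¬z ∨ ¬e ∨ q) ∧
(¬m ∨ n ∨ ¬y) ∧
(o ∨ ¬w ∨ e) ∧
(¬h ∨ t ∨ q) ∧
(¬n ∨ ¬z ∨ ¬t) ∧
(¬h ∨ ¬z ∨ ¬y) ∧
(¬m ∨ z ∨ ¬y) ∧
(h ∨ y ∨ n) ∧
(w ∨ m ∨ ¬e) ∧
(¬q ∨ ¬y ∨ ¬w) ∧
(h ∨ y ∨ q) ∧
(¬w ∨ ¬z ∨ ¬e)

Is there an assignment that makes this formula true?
No

No, the formula is not satisfiable.

No assignment of truth values to the variables can make all 43 clauses true simultaneously.

The formula is UNSAT (unsatisfiable).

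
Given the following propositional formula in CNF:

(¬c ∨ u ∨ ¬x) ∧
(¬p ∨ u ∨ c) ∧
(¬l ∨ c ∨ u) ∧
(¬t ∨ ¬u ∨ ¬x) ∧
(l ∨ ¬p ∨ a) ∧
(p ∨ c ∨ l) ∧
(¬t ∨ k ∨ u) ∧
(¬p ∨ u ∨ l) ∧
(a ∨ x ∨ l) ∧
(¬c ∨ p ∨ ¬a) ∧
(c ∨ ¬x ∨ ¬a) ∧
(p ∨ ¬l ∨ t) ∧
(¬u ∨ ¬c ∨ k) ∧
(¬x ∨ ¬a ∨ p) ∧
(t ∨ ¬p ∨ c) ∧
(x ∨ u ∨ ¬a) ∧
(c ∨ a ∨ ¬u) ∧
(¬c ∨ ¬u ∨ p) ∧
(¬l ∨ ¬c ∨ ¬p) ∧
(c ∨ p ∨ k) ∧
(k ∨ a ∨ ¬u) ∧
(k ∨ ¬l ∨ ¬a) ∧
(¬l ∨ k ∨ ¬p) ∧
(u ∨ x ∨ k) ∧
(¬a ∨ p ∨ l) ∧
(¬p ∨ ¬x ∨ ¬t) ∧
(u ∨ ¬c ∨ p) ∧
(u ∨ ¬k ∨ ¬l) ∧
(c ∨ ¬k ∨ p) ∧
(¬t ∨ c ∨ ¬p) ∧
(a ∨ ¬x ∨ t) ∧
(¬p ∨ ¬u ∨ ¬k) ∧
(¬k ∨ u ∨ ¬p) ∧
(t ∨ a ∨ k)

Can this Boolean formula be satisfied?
No

No, the formula is not satisfiable.

No assignment of truth values to the variables can make all 34 clauses true simultaneously.

The formula is UNSAT (unsatisfiable).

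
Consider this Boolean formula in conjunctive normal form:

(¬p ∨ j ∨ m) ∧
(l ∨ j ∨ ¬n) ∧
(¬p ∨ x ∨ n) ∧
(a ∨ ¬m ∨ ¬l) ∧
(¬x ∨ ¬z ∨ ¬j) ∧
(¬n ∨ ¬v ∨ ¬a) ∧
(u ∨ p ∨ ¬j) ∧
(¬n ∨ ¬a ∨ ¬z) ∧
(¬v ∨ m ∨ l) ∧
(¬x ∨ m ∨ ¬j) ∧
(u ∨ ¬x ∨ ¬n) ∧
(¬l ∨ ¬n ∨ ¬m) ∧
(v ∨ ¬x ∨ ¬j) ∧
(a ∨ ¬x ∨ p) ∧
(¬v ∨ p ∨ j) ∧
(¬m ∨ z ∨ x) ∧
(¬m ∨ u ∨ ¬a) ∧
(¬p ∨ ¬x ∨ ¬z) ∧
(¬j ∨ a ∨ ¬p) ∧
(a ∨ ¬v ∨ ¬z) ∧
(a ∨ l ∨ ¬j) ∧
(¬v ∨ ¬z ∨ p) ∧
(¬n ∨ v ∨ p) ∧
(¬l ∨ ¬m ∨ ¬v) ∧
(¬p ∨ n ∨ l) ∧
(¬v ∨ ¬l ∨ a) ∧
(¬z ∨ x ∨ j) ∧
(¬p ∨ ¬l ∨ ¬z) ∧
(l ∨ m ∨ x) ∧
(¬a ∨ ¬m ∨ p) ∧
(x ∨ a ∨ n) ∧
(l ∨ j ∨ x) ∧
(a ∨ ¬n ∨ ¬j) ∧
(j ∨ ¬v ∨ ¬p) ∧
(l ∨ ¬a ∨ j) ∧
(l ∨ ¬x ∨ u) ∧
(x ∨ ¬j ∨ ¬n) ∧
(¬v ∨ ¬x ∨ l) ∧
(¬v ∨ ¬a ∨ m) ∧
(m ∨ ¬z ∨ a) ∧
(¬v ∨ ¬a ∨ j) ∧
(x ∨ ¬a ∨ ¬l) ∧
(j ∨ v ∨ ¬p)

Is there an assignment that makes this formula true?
Yes

Yes, the formula is satisfiable.

One satisfying assignment is: l=True, x=True, j=False, v=False, u=False, m=False, n=False, z=False, a=True, p=False

Verification: With this assignment, all 43 clauses evaluate to true.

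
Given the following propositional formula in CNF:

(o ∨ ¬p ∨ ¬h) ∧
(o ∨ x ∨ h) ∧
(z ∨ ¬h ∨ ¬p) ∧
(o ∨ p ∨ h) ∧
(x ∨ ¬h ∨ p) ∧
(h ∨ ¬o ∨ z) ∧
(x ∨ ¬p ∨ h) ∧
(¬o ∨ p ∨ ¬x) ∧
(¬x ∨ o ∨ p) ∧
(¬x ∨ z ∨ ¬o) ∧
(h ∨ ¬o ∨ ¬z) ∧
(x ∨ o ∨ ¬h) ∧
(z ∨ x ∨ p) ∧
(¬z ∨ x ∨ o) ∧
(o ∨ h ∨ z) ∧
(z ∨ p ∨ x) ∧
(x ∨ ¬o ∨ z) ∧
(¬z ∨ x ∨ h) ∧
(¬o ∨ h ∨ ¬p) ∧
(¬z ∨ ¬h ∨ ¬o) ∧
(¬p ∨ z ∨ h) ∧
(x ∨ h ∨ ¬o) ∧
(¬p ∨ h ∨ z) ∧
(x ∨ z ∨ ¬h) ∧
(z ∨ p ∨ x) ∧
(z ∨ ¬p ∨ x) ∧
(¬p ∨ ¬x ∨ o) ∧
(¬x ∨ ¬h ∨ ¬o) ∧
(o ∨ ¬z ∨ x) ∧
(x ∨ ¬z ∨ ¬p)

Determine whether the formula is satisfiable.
No

No, the formula is not satisfiable.

No assignment of truth values to the variables can make all 30 clauses true simultaneously.

The formula is UNSAT (unsatisfiable).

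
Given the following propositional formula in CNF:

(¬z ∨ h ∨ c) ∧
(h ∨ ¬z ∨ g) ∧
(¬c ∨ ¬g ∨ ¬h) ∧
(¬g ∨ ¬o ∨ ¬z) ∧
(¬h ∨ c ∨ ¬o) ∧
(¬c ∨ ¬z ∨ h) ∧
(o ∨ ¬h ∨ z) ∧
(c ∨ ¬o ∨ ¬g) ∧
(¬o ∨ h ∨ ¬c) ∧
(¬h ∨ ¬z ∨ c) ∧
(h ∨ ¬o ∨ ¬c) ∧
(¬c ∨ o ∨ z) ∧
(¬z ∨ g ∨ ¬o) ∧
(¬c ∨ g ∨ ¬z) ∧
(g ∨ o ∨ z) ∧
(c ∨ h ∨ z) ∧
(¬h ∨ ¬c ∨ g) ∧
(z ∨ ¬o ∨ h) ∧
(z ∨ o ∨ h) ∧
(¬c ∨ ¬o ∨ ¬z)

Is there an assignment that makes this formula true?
No

No, the formula is not satisfiable.

No assignment of truth values to the variables can make all 20 clauses true simultaneously.

The formula is UNSAT (unsatisfiable).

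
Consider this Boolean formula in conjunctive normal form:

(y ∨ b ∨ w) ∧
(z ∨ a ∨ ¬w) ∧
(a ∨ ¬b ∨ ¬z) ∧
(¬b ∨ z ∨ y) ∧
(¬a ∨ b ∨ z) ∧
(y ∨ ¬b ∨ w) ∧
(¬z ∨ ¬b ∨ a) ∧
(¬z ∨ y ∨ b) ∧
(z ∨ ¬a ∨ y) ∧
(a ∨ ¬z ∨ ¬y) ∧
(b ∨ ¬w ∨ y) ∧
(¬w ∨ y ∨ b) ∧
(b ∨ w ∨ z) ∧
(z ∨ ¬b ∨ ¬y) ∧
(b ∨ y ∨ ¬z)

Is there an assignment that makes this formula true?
Yes

Yes, the formula is satisfiable.

One satisfying assignment is: y=True, z=True, b=False, a=True, w=False

Verification: With this assignment, all 15 clauses evaluate to true.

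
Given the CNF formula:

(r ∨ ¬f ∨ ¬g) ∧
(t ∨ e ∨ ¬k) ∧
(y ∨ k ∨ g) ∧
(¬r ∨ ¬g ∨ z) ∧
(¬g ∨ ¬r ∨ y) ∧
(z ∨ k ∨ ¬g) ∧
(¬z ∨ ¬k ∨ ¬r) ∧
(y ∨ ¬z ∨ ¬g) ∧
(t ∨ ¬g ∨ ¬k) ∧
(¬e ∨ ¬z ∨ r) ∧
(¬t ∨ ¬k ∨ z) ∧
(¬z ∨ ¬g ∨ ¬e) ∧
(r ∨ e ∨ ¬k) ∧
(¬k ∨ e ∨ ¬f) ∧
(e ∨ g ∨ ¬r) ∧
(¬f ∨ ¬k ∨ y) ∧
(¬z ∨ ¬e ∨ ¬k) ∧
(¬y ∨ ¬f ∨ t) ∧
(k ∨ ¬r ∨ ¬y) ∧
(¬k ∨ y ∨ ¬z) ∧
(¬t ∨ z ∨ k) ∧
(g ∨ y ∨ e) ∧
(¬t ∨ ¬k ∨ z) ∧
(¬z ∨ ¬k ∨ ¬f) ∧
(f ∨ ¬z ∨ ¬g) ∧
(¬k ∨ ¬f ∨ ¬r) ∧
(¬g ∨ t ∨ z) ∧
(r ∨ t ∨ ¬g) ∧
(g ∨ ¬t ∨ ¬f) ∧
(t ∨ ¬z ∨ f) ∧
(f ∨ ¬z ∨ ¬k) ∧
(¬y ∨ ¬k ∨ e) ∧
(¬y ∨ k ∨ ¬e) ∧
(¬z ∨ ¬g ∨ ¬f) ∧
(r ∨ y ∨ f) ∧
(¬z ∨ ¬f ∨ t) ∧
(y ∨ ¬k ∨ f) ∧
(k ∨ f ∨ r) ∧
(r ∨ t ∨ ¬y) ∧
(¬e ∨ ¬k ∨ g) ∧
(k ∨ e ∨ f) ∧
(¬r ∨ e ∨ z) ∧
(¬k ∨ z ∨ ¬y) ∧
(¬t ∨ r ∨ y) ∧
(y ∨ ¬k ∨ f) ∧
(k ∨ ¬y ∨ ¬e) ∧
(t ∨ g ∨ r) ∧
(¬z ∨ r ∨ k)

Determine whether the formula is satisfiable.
No

No, the formula is not satisfiable.

No assignment of truth values to the variables can make all 48 clauses true simultaneously.

The formula is UNSAT (unsatisfiable).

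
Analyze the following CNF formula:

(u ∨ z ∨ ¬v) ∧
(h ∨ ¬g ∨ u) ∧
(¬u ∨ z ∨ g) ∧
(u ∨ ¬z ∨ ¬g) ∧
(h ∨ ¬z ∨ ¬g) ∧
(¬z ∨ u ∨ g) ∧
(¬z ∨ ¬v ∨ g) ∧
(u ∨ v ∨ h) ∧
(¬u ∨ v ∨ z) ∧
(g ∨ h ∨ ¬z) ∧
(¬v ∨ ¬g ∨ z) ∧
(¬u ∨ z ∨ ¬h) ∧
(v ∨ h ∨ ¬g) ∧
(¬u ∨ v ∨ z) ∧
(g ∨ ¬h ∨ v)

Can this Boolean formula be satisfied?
Yes

Yes, the formula is satisfiable.

One satisfying assignment is: z=False, h=True, u=False, v=False, g=True

Verification: With this assignment, all 15 clauses evaluate to true.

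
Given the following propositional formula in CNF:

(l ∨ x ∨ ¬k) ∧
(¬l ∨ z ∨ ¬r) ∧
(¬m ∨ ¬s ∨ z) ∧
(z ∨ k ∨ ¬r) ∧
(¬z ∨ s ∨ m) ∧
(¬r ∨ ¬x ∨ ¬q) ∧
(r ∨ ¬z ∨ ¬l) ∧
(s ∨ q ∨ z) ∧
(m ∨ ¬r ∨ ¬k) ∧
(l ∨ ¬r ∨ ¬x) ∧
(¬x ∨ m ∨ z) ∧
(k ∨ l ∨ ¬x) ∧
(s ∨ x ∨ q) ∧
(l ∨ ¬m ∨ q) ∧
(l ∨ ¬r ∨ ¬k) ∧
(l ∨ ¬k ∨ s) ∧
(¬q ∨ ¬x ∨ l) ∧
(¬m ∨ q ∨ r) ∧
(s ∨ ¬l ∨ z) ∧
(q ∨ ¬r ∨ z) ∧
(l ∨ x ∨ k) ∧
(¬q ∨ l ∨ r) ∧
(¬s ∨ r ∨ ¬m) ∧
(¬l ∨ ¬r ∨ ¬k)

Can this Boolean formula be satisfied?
Yes

Yes, the formula is satisfiable.

One satisfying assignment is: l=True, z=False, m=False, x=False, r=False, s=True, k=True, q=False

Verification: With this assignment, all 24 clauses evaluate to true.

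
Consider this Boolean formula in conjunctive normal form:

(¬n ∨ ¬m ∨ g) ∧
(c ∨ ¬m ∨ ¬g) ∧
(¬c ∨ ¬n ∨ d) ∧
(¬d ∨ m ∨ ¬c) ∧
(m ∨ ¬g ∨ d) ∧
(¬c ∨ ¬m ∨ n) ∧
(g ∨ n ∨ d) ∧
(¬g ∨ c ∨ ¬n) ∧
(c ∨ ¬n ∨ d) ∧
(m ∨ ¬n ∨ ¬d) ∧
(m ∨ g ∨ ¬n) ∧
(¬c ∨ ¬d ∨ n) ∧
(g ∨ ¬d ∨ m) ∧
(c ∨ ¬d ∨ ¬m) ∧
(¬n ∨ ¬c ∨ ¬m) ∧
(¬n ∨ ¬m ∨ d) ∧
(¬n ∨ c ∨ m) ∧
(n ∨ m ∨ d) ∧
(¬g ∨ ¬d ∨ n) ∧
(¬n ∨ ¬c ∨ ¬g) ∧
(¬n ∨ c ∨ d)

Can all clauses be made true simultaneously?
No

No, the formula is not satisfiable.

No assignment of truth values to the variables can make all 21 clauses true simultaneously.

The formula is UNSAT (unsatisfiable).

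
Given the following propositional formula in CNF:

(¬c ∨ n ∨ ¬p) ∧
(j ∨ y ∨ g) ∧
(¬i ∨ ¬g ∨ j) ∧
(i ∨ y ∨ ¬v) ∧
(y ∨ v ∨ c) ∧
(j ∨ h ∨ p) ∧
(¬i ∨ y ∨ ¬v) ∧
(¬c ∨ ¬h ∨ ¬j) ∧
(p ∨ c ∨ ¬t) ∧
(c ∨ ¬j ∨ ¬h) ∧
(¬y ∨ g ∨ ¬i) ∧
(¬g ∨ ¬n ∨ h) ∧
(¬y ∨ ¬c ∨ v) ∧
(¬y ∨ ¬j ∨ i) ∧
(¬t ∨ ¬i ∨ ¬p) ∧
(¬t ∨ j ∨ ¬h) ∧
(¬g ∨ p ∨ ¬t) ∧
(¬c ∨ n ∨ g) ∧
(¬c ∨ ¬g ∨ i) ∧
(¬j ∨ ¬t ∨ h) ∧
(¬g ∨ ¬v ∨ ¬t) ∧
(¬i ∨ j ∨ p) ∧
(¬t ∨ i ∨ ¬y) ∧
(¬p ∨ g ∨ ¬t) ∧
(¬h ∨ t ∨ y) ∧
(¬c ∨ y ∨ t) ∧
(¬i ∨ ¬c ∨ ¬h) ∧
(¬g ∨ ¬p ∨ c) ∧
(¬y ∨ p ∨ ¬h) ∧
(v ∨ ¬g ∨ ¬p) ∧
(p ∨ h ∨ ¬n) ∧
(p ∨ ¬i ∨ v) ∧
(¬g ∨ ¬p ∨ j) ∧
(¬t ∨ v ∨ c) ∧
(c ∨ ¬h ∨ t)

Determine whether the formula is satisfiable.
Yes

Yes, the formula is satisfiable.

One satisfying assignment is: h=False, t=False, p=True, c=False, g=False, v=False, y=True, n=False, i=False, j=False

Verification: With this assignment, all 35 clauses evaluate to true.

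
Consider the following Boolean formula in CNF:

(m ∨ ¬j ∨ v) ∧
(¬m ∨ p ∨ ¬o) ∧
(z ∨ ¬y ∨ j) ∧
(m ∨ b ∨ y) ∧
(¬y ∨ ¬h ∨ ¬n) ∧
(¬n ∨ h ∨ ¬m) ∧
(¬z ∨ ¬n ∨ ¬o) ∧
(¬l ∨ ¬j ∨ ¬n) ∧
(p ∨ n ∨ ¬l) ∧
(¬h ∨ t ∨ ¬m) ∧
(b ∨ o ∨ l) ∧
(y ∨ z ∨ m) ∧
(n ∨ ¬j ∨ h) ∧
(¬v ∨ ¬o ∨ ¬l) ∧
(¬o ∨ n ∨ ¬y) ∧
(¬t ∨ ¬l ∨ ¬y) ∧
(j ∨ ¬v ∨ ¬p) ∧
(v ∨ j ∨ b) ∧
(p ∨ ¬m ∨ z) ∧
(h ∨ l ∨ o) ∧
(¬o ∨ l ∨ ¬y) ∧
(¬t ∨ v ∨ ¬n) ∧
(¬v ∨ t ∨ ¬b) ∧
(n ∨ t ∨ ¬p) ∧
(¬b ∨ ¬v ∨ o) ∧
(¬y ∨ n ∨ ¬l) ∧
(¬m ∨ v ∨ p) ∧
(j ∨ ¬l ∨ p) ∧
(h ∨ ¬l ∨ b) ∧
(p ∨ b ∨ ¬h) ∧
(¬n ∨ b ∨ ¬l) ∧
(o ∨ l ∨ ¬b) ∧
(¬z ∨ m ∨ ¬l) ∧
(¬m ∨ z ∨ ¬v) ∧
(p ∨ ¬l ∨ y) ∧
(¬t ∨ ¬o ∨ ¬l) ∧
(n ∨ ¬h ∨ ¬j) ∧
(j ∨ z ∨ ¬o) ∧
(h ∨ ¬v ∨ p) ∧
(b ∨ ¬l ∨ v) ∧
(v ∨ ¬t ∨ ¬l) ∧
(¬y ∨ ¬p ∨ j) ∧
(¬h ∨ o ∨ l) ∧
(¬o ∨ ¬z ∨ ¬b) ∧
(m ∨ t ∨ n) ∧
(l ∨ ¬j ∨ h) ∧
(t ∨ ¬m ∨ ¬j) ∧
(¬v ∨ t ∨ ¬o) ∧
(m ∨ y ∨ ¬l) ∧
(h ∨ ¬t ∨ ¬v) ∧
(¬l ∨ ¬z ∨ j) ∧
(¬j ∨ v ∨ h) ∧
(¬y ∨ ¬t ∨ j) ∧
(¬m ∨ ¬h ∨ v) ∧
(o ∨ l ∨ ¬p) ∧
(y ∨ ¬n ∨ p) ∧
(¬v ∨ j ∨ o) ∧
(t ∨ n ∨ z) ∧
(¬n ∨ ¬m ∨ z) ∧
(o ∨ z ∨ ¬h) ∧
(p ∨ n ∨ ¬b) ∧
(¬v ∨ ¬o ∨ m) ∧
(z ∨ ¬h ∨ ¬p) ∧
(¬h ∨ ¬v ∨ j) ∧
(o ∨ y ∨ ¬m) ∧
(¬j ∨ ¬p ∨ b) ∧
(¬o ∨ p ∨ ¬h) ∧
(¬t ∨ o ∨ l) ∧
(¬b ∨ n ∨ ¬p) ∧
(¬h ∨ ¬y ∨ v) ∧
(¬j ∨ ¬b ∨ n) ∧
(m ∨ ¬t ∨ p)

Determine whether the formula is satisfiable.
No

No, the formula is not satisfiable.

No assignment of truth values to the variables can make all 72 clauses true simultaneously.

The formula is UNSAT (unsatisfiable).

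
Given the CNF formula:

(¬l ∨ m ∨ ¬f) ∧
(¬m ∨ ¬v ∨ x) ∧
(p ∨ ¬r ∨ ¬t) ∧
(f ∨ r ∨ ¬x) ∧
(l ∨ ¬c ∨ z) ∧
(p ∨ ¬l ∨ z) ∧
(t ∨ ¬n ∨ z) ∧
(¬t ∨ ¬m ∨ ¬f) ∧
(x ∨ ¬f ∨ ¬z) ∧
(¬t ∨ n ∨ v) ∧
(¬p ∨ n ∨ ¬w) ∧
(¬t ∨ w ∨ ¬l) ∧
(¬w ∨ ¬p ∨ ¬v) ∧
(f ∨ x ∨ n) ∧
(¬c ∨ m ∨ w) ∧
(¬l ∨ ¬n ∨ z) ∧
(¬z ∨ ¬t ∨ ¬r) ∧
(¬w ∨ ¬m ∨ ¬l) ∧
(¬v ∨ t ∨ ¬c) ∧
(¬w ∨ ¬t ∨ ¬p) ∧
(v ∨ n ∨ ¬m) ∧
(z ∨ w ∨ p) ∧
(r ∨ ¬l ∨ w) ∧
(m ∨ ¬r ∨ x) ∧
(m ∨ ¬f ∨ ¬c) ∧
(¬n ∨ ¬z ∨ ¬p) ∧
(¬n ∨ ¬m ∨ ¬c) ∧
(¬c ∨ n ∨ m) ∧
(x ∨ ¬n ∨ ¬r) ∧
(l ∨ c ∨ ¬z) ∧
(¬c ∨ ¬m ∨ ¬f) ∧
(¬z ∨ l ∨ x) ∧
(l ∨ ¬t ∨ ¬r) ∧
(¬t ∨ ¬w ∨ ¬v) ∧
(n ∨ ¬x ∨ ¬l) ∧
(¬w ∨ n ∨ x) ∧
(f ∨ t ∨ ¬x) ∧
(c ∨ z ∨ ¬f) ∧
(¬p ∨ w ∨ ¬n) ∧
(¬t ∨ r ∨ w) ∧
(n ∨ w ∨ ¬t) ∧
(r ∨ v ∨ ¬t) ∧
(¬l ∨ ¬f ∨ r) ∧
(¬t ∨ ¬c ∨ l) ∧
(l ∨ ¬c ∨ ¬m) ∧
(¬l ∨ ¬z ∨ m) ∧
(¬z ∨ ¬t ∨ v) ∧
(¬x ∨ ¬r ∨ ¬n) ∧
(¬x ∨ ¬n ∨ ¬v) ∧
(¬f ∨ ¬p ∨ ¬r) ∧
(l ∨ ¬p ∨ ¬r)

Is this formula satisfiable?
No

No, the formula is not satisfiable.

No assignment of truth values to the variables can make all 51 clauses true simultaneously.

The formula is UNSAT (unsatisfiable).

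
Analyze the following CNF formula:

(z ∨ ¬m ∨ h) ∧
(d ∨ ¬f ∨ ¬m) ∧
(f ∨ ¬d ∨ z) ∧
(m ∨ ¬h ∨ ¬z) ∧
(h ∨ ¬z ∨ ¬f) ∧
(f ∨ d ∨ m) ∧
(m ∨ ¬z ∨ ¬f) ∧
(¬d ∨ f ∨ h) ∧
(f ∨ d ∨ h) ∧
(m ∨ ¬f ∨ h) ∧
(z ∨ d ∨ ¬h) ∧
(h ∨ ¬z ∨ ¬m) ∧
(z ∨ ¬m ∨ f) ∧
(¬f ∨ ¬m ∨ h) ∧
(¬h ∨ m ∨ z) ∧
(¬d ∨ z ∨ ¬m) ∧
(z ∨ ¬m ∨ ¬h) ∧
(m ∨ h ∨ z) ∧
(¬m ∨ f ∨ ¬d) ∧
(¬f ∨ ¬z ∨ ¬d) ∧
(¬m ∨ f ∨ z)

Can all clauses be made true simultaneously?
Yes

Yes, the formula is satisfiable.

One satisfying assignment is: f=False, h=True, d=False, m=True, z=True

Verification: With this assignment, all 21 clauses evaluate to true.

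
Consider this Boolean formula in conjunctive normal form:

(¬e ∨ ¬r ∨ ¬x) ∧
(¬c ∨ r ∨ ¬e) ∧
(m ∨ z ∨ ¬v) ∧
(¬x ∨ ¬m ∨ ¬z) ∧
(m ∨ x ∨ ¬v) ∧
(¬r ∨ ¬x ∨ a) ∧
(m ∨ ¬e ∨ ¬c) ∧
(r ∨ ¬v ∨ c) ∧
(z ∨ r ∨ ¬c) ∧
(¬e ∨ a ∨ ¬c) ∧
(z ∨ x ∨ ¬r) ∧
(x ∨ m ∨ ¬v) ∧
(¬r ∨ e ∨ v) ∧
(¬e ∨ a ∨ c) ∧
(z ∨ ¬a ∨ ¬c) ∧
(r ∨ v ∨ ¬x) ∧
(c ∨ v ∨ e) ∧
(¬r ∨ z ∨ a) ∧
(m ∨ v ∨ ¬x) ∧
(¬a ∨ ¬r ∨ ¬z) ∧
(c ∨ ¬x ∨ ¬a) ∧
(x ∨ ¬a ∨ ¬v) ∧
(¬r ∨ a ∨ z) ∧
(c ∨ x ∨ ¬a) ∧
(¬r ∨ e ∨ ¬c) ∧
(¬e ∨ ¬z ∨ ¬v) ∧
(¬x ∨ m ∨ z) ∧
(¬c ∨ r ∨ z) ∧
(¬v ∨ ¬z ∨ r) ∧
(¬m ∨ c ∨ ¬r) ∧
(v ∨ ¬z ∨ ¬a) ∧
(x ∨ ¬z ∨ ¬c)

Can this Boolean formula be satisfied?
No

No, the formula is not satisfiable.

No assignment of truth values to the variables can make all 32 clauses true simultaneously.

The formula is UNSAT (unsatisfiable).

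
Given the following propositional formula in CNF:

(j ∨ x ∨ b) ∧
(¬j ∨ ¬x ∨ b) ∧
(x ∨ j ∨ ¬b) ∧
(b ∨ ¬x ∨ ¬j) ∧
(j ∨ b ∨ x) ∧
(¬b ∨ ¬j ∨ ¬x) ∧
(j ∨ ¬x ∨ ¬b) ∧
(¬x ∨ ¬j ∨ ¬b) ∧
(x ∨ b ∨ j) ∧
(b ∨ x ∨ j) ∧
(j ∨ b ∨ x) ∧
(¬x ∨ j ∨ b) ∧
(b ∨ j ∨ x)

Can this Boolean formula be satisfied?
Yes

Yes, the formula is satisfiable.

One satisfying assignment is: j=True, x=False, b=False

Verification: With this assignment, all 13 clauses evaluate to true.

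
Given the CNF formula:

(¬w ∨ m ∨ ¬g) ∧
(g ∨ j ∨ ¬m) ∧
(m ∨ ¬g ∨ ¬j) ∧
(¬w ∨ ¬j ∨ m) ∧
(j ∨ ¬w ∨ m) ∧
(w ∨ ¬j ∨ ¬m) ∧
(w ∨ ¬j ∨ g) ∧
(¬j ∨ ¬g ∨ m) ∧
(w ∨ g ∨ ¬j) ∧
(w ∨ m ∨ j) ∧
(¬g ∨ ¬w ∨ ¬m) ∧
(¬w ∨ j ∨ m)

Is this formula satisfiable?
Yes

Yes, the formula is satisfiable.

One satisfying assignment is: j=False, g=True, m=True, w=False

Verification: With this assignment, all 12 clauses evaluate to true.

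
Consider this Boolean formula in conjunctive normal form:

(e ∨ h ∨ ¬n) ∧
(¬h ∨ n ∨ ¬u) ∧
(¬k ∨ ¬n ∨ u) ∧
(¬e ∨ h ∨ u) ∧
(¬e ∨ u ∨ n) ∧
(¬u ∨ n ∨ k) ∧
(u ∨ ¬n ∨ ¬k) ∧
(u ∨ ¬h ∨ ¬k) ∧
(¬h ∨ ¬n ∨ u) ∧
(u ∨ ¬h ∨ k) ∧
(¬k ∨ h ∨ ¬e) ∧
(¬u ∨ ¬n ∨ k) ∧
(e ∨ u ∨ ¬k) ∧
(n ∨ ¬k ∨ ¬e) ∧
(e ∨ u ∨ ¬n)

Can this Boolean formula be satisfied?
Yes

Yes, the formula is satisfiable.

One satisfying assignment is: u=False, k=False, h=False, e=False, n=False

Verification: With this assignment, all 15 clauses evaluate to true.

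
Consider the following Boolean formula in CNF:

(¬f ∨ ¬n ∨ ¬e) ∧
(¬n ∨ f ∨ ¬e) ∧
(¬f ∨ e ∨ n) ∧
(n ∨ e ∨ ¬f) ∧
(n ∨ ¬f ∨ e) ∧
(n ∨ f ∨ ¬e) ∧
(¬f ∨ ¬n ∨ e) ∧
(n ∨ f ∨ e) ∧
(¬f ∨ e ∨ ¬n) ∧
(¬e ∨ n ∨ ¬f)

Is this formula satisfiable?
Yes

Yes, the formula is satisfiable.

One satisfying assignment is: n=True, f=False, e=False

Verification: With this assignment, all 10 clauses evaluate to true.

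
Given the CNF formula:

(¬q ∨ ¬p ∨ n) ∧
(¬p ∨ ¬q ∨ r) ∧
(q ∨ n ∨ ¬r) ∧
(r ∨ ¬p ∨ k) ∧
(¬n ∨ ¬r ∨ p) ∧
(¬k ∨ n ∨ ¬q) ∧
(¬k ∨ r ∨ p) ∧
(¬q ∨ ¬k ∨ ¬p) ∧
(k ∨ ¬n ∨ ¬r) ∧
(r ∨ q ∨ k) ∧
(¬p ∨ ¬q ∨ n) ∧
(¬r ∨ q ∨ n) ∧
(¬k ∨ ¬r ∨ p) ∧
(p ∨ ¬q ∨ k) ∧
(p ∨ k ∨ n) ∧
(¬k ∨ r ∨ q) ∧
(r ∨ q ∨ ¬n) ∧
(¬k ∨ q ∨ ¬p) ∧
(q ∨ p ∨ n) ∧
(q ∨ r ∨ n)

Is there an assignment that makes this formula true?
No

No, the formula is not satisfiable.

No assignment of truth values to the variables can make all 20 clauses true simultaneously.

The formula is UNSAT (unsatisfiable).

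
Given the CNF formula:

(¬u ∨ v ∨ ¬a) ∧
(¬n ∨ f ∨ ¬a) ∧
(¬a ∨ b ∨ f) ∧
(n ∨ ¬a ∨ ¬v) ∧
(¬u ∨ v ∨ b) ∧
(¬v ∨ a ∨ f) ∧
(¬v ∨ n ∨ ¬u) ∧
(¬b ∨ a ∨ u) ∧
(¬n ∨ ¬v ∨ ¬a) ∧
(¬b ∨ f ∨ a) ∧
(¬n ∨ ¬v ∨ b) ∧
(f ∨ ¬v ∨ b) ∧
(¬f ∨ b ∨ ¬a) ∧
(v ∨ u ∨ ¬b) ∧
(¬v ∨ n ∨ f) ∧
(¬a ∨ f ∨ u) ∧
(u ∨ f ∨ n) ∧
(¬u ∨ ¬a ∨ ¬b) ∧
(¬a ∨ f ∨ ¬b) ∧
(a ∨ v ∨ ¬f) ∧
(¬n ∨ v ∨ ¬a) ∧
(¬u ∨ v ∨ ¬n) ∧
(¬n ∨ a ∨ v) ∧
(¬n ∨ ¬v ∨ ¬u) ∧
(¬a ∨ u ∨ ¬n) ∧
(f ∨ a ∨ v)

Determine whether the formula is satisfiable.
Yes

Yes, the formula is satisfiable.

One satisfying assignment is: b=False, a=False, u=False, v=True, n=False, f=True

Verification: With this assignment, all 26 clauses evaluate to true.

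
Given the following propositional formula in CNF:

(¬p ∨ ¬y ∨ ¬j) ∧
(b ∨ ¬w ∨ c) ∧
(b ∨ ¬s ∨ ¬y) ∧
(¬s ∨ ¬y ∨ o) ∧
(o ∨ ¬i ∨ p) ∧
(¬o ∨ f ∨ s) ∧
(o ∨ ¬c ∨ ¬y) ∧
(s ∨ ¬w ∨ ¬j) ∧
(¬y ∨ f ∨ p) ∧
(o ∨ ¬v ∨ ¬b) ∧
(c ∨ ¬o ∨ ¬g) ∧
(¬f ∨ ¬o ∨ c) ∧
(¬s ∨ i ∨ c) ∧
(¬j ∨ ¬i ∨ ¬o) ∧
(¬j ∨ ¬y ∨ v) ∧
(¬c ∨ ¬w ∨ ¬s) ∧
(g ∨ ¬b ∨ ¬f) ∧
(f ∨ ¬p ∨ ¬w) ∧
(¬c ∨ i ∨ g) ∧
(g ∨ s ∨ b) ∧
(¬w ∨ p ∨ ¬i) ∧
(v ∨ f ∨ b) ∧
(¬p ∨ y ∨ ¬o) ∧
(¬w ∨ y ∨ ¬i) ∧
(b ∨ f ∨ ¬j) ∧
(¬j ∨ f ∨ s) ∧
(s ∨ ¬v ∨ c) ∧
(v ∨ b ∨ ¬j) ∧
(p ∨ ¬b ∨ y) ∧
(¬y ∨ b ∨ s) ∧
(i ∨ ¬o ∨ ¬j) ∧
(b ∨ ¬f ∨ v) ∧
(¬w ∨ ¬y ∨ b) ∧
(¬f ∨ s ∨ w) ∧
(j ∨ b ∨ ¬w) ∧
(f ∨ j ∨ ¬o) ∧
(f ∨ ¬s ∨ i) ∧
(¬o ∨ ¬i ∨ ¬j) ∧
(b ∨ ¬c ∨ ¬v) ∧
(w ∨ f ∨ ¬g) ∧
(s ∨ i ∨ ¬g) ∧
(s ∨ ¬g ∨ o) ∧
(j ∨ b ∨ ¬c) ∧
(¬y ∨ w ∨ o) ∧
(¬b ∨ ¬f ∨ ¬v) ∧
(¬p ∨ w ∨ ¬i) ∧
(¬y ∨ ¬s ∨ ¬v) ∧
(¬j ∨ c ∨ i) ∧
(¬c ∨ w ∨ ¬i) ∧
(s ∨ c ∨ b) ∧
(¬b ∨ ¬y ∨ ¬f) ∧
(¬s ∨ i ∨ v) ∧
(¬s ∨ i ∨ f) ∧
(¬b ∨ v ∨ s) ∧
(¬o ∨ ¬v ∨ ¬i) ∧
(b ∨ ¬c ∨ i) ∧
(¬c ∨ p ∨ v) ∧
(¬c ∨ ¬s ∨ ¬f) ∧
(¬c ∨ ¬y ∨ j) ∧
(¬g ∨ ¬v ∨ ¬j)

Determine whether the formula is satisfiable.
No

No, the formula is not satisfiable.

No assignment of truth values to the variables can make all 60 clauses true simultaneously.

The formula is UNSAT (unsatisfiable).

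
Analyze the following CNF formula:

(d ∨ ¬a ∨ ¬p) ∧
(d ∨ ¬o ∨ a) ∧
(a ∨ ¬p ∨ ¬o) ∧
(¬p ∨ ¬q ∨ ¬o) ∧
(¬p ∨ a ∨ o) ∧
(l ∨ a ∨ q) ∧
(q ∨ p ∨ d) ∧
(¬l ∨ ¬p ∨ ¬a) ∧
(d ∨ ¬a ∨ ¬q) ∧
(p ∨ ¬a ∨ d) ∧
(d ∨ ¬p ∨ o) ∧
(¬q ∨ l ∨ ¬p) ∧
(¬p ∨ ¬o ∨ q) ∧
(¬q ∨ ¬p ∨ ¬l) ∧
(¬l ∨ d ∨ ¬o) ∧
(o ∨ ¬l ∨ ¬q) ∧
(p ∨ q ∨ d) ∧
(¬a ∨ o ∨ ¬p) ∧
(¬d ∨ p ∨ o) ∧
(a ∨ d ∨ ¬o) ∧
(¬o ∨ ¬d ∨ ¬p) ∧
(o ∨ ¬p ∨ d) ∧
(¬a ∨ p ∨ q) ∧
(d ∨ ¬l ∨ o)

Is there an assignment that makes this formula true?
Yes

Yes, the formula is satisfiable.

One satisfying assignment is: d=True, l=True, p=False, a=False, q=False, o=True

Verification: With this assignment, all 24 clauses evaluate to true.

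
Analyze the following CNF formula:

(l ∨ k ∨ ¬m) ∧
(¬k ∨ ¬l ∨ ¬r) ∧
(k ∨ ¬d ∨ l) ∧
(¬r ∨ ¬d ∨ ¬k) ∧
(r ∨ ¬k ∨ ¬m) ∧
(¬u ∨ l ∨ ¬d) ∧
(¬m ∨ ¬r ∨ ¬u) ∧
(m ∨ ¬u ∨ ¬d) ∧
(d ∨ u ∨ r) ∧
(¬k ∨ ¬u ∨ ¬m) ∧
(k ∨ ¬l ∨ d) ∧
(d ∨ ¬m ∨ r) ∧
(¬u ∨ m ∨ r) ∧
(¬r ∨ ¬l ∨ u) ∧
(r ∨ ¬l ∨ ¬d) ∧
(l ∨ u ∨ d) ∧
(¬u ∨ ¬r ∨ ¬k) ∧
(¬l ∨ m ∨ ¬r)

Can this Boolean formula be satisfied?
Yes

Yes, the formula is satisfiable.

One satisfying assignment is: l=False, m=False, r=True, d=False, u=True, k=False

Verification: With this assignment, all 18 clauses evaluate to true.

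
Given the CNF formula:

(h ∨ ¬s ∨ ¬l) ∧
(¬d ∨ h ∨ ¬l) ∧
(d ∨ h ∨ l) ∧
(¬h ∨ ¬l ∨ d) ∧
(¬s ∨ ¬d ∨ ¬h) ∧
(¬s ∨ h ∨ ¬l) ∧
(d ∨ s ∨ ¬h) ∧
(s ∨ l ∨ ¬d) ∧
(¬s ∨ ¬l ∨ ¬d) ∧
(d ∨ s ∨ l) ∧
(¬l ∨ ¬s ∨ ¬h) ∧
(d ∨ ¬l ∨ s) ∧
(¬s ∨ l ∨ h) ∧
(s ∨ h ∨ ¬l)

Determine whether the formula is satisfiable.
Yes

Yes, the formula is satisfiable.

One satisfying assignment is: l=False, h=True, d=False, s=True

Verification: With this assignment, all 14 clauses evaluate to true.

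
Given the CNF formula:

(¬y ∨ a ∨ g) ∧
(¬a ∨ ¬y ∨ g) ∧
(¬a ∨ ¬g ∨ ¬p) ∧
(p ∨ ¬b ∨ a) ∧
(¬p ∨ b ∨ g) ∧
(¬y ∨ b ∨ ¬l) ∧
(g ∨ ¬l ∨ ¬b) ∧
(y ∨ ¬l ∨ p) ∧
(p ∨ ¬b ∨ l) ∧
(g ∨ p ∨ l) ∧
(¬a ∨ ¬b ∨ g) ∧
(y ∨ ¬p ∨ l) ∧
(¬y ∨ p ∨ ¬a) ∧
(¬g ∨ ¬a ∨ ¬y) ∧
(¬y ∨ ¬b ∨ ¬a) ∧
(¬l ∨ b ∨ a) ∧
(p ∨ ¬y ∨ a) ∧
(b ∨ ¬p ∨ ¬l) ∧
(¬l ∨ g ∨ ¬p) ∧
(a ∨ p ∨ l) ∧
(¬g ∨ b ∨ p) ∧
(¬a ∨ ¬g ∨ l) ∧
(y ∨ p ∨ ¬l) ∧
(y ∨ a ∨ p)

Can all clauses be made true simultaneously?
Yes

Yes, the formula is satisfiable.

One satisfying assignment is: a=False, g=True, p=True, l=False, b=False, y=True

Verification: With this assignment, all 24 clauses evaluate to true.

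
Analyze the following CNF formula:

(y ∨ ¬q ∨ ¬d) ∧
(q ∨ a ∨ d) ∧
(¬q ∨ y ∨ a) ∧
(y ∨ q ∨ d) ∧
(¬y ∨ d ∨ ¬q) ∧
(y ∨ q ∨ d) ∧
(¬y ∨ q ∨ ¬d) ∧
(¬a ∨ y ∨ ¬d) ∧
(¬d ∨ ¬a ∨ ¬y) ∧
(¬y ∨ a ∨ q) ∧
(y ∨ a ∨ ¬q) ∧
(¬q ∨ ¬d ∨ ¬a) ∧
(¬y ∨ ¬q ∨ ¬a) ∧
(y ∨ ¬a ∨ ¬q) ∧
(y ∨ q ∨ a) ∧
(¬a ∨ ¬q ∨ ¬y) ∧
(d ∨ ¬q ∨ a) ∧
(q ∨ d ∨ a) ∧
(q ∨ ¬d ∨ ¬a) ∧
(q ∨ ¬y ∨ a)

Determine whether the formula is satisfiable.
Yes

Yes, the formula is satisfiable.

One satisfying assignment is: q=True, a=False, d=True, y=True

Verification: With this assignment, all 20 clauses evaluate to true.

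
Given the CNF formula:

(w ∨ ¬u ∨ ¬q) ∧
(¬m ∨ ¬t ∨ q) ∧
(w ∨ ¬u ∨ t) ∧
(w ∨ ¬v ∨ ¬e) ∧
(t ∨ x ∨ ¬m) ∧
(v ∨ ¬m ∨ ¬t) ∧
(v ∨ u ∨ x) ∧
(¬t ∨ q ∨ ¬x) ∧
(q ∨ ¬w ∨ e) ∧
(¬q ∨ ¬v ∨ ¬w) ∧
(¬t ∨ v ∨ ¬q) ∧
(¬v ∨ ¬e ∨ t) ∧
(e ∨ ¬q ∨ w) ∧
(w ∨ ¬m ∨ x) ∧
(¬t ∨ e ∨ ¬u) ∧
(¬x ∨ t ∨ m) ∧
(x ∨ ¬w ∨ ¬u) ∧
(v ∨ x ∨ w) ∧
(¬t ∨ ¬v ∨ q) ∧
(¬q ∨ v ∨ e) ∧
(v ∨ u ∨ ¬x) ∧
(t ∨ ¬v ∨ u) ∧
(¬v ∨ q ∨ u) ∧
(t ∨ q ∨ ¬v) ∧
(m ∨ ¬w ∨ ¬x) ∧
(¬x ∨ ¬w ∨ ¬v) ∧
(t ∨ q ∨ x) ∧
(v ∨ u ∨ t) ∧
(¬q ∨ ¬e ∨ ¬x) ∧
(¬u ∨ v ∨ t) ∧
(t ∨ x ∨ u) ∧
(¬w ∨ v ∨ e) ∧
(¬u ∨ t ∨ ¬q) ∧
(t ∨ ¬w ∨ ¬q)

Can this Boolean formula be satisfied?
No

No, the formula is not satisfiable.

No assignment of truth values to the variables can make all 34 clauses true simultaneously.

The formula is UNSAT (unsatisfiable).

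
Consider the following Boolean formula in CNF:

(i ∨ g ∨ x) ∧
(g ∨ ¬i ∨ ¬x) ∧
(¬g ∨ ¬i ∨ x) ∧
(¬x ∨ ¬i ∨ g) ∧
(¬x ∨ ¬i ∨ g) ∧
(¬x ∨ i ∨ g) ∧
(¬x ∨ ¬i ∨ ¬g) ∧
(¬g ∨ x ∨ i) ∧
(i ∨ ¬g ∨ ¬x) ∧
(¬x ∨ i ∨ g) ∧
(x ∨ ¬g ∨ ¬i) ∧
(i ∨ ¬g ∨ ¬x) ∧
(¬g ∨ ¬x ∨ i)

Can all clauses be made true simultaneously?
Yes

Yes, the formula is satisfiable.

One satisfying assignment is: x=False, i=True, g=False

Verification: With this assignment, all 13 clauses evaluate to true.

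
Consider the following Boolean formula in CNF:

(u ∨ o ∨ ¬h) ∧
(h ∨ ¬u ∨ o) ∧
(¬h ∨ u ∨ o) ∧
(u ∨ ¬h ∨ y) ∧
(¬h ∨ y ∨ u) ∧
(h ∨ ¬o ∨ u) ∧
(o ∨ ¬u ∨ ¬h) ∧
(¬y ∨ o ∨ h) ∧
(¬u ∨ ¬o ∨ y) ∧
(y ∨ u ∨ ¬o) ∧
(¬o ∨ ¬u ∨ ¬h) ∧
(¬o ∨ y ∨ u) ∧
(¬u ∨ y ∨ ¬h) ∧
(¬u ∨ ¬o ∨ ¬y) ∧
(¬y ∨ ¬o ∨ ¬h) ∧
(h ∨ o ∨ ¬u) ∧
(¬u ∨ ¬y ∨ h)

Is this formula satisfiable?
Yes

Yes, the formula is satisfiable.

One satisfying assignment is: o=False, y=False, h=False, u=False

Verification: With this assignment, all 17 clauses evaluate to true.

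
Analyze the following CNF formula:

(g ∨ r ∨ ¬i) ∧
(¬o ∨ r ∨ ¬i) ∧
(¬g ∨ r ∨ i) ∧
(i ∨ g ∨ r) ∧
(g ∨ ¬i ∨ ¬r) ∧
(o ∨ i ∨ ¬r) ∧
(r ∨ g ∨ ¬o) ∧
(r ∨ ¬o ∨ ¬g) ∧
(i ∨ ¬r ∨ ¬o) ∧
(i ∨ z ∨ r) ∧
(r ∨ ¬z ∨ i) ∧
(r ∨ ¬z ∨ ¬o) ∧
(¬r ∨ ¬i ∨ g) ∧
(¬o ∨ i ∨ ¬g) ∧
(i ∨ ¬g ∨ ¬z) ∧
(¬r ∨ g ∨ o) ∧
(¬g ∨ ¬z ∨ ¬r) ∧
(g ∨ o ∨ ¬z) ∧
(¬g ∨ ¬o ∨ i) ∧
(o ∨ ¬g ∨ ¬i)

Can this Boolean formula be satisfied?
Yes

Yes, the formula is satisfiable.

One satisfying assignment is: o=True, r=True, i=True, z=False, g=True

Verification: With this assignment, all 20 clauses evaluate to true.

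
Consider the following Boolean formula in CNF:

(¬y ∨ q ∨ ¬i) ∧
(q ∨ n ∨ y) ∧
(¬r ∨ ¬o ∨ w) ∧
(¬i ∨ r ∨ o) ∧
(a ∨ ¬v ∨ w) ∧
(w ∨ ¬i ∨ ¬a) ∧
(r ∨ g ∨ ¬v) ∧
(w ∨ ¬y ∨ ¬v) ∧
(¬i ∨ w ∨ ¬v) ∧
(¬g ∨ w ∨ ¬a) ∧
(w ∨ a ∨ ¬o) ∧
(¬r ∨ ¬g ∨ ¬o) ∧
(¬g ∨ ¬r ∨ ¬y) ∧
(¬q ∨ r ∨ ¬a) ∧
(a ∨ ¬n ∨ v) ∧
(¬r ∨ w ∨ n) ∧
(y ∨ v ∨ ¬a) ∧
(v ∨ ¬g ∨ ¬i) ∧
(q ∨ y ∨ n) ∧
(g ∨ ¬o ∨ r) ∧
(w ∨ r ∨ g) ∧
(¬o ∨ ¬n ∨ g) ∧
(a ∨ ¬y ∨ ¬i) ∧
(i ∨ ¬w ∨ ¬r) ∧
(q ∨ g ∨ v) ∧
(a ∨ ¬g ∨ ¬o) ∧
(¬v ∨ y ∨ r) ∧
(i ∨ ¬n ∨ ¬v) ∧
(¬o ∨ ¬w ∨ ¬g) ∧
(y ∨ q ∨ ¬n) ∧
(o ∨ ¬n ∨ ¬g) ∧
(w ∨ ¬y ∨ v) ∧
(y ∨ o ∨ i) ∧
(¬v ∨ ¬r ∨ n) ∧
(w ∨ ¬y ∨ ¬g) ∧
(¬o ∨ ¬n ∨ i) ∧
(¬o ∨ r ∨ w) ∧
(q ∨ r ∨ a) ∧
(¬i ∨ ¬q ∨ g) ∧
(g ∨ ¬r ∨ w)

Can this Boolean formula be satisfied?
Yes

Yes, the formula is satisfiable.

One satisfying assignment is: w=True, i=False, g=False, y=True, a=False, q=True, n=False, o=False, r=False, v=False

Verification: With this assignment, all 40 clauses evaluate to true.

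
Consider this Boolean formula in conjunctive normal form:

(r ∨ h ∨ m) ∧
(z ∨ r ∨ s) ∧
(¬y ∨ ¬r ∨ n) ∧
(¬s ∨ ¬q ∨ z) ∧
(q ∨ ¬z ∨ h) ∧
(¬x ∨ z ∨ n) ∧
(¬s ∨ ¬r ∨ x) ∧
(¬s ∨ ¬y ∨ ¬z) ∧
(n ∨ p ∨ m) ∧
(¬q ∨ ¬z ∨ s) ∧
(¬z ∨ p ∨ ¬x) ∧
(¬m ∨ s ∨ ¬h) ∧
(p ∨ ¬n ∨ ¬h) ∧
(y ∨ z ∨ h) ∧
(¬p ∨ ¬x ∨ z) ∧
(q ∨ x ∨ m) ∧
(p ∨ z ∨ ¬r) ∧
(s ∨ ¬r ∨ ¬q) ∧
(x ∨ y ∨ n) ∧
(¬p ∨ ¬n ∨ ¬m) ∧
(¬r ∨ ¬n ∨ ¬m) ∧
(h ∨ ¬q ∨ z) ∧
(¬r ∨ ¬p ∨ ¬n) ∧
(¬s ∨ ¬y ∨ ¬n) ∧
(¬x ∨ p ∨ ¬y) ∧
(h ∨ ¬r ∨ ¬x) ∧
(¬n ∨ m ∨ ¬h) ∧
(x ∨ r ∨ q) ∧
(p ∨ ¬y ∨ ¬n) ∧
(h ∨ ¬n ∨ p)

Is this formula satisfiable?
Yes

Yes, the formula is satisfiable.

One satisfying assignment is: p=True, s=False, h=True, y=True, x=True, q=False, z=True, n=False, m=False, r=False

Verification: With this assignment, all 30 clauses evaluate to true.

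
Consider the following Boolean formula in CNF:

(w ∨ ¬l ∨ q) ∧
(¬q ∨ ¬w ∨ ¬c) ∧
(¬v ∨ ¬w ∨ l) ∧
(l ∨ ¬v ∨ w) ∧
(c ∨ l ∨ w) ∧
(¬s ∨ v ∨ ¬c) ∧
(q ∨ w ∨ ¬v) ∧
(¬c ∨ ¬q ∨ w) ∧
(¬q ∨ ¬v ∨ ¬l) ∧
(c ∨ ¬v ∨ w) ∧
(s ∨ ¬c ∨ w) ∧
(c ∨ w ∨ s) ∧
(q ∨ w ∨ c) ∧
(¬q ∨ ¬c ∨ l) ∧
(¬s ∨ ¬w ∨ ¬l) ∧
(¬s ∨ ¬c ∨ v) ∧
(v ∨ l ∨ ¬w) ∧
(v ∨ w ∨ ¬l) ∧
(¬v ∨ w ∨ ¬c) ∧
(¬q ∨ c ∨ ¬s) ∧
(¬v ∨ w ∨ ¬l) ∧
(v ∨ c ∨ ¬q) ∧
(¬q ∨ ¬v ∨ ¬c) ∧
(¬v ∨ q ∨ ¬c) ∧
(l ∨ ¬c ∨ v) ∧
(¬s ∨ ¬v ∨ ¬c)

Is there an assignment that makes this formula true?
Yes

Yes, the formula is satisfiable.

One satisfying assignment is: q=False, v=False, w=True, c=False, s=False, l=True

Verification: With this assignment, all 26 clauses evaluate to true.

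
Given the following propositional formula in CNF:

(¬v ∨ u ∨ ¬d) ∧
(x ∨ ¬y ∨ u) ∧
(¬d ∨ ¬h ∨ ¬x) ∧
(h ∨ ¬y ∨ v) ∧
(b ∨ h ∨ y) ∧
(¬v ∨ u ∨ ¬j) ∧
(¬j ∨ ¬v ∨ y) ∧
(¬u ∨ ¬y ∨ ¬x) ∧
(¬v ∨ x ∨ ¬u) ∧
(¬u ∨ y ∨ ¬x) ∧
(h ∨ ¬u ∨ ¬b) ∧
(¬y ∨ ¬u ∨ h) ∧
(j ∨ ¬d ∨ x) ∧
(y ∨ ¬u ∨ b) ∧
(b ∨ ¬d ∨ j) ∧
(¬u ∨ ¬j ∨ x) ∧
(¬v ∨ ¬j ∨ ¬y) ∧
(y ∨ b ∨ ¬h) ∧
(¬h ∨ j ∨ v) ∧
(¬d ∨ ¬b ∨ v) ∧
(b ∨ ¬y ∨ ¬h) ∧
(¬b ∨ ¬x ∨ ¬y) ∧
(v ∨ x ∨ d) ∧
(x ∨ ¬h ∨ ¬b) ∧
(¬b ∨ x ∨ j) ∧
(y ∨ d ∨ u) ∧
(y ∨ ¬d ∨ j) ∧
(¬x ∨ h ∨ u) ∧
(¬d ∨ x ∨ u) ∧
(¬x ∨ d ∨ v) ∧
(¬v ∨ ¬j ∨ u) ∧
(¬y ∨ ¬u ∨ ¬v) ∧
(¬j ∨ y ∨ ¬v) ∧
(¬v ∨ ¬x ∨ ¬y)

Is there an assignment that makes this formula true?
No

No, the formula is not satisfiable.

No assignment of truth values to the variables can make all 34 clauses true simultaneously.

The formula is UNSAT (unsatisfiable).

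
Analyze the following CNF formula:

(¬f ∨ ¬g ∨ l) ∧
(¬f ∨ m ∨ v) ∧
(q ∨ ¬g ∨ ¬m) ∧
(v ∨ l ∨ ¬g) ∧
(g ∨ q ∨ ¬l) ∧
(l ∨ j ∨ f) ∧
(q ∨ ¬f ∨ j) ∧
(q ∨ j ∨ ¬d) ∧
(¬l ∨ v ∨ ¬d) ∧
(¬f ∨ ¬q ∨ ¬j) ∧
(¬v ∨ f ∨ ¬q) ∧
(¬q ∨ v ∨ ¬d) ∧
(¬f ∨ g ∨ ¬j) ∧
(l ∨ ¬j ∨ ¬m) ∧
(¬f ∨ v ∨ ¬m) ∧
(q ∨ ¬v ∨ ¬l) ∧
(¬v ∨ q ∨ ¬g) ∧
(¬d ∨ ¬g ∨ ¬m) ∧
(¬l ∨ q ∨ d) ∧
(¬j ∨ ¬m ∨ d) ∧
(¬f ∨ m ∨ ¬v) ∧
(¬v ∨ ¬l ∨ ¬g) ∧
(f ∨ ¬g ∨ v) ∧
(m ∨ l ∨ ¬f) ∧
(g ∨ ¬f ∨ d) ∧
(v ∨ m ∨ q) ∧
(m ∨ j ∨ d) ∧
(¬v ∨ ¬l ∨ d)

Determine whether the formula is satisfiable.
Yes

Yes, the formula is satisfiable.

One satisfying assignment is: j=True, d=False, f=False, l=False, q=False, m=False, v=True, g=False

Verification: With this assignment, all 28 clauses evaluate to true.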